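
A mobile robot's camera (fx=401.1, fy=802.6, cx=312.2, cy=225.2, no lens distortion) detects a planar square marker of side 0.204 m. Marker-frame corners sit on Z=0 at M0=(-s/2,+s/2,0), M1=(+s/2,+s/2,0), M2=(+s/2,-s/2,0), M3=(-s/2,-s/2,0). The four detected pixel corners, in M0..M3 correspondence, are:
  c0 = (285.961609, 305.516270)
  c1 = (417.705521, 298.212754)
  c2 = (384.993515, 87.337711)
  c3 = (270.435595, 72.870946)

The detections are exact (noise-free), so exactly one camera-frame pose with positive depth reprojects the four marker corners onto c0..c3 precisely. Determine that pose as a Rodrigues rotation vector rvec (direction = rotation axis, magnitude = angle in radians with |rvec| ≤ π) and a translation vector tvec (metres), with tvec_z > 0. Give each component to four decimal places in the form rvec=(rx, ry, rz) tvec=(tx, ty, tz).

rvec=(-0.5303, -0.3056, -0.0797) tvec=(0.0461, -0.0333, 0.6218)

Intrinsics K: fx=401.1, fy=802.6, cx=312.2, cy=225.2
Marker side s = 0.204 m; corners in marker frame (Z=0):
  M0 = (-0.1020, +0.1020, 0)
  M1 = (+0.1020, +0.1020, 0)
  M2 = (+0.1020, -0.1020, 0)
  M3 = (-0.1020, -0.1020, 0)
Detected image corners:
  c0 = (285.961609, 305.516270) px
  c1 = (417.705521, 298.212754) px
  c2 = (384.993515, 87.337711) px
  c3 = (270.435595, 72.870946) px
Planar DLT: solve 8×8 A·h = b for H (H[2,2]=1):
  H  [+768.11958 -144.94256 +341.91527]
  H  [+116.12188 +935.25180 +182.24399]
  H  [+0.49384 -0.78080 +1.00000]
B = K⁻¹H; ‖b₁‖=1.608353, ‖b₂‖=1.608353; λ = 2/(‖b₁‖+‖b₂‖) = 0.621754, sign → tz>0 ⇒ λ=+0.621754
r₁ = λ·B[:,0] = (+0.95169,+0.00380,+0.30705); r₂ = λ·B[:,1] = (+0.15319,+0.86073,-0.48546)
r₃ = r₁×r₂ = (-0.26613,+0.50905,+0.81856); SVD([r₁ r₂ r₃]) → R = UVᵀ:
  R  [+0.95169 +0.15319 -0.26613]
  R  [+0.00380 +0.86073 +0.50905]
  R  [+0.30705 -0.48546 +0.81856]
t = (+0.04606, -0.03328, +0.62175) m
tr R = 2.630983; θ = arccos((tr R − 1)/2) = 0.617218 rad = 35.364°
axis k = ((R−Rᵀ)₃₂, (R−Rᵀ)₁₃, (R−Rᵀ)₂₁) / (2 sinθ) = (-0.859159, -0.495168, -0.129053)
rvec = θ·k = (-0.530289, -0.305627, -0.079654)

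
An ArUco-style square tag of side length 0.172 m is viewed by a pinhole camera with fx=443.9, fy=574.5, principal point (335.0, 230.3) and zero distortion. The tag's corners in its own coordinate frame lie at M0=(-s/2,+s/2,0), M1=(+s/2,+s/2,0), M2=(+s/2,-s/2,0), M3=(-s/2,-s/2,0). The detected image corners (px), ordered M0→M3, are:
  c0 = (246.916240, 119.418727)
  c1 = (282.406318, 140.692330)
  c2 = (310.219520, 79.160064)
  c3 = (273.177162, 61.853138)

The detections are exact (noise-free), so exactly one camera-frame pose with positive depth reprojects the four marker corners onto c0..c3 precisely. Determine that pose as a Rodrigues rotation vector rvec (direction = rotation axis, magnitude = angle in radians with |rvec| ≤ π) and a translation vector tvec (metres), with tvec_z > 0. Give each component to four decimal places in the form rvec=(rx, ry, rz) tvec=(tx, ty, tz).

rvec=(-0.1908, 0.5413, 0.4939) tvec=(-0.1838, -0.3228, 1.4221)

Intrinsics K: fx=443.9, fy=574.5, cx=335.0, cy=230.3
Marker side s = 0.172 m; corners in marker frame (Z=0):
  M0 = (-0.0860, +0.0860, 0)
  M1 = (+0.0860, +0.0860, 0)
  M2 = (+0.0860, -0.0860, 0)
  M3 = (-0.0860, -0.0860, 0)
Detected image corners:
  c0 = (246.916240, 119.418727) px
  c1 = (282.406318, 140.692330) px
  c2 = (310.219520, 79.160064) px
  c3 = (273.177162, 61.853138) px
Planar DLT: solve 8×8 A·h = b for H (H[2,2]=1):
  H  [+106.02334 -165.98002 +277.62943]
  H  [+74.32735 +342.62032 +99.88622]
  H  [-0.37688 -0.03212 +1.00000]
B = K⁻¹H; ‖b₁‖=0.703204, ‖b₂‖=0.703204; λ = 2/(‖b₁‖+‖b₂‖) = 1.422063, sign → tz>0 ⇒ λ=+1.422063
r₁ = λ·B[:,0] = (+0.74411,+0.39883,-0.53594); r₂ = λ·B[:,1] = (-0.49726,+0.86640,-0.04567)
r₃ = r₁×r₂ = (+0.44612,+0.30049,+0.84302); SVD([r₁ r₂ r₃]) → R = UVᵀ:
  R  [+0.74411 -0.49726 +0.44612]
  R  [+0.39883 +0.86640 +0.30049]
  R  [-0.53594 -0.04567 +0.84302]
t = (-0.18379, -0.32281, +1.42206) m
tr R = 2.453531; θ = arccos((tr R − 1)/2) = 0.757195 rad = 43.384°
axis k = ((R−Rᵀ)₃₂, (R−Rᵀ)₁₃, (R−Rᵀ)₂₁) / (2 sinθ) = (-0.251977, +0.714867, +0.652282)
rvec = θ·k = (-0.190795, +0.541294, +0.493905)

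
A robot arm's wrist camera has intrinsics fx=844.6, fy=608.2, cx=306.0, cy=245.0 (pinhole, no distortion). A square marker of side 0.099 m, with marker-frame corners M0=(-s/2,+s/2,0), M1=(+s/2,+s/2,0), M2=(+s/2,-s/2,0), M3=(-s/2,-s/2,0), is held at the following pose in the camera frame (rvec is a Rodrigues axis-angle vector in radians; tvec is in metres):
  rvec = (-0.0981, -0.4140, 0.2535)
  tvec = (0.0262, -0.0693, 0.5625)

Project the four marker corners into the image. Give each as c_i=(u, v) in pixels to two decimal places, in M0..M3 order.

Intrinsics K: fx=844.6, fy=608.2, cx=306.0, cy=245.0
Marker side s = 0.099 m; corners in marker frame (Z=0):
  M0 = (-0.0495, +0.0495, 0)
  M1 = (+0.0495, +0.0495, 0)
  M2 = (+0.0495, -0.0495, 0)
  M3 = (-0.0495, -0.0495, 0)
rvec = (-0.0981, -0.4140, 0.2535), |rvec| = θ = 0.49526 rad = 28.376°
Rodrigues: sinθ=0.47526, 1−cosθ=0.12015; R = I + sinθ·[k]× + (1−cosθ)·[k]×²:
    [+0.88456 -0.22337 -0.40946]
    [+0.26316 +0.96381 +0.04273]
    [+0.38510 -0.14555 +0.91133]
t = (0.0262, -0.0693, 0.5625) m
M0: Pc = R·M0+t = (-0.02864, -0.03462, +0.53623); u = 844.6·(-0.02864)/0.53623 + 306.0 = 260.8864, v = 608.2·(-0.03462)/0.53623 + 245.0 = 205.7360
M1: Pc = R·M1+t = (+0.05893, -0.00857, +0.57436); u = 844.6·(+0.05893)/0.57436 + 306.0 = 392.6558, v = 608.2·(-0.00857)/0.57436 + 245.0 = 235.9300
M2: Pc = R·M2+t = (+0.08104, -0.10398, +0.58877); u = 844.6·(+0.08104)/0.58877 + 306.0 = 422.2572, v = 608.2·(-0.10398)/0.58877 + 245.0 = 137.5859
M3: Pc = R·M3+t = (-0.00653, -0.13003, +0.55064); u = 844.6·(-0.00653)/0.55064 + 306.0 = 295.9856, v = 608.2·(-0.13003)/0.55064 + 245.0 = 101.3729

c0=(260.89, 205.74) c1=(392.66, 235.93) c2=(422.26, 137.59) c3=(295.99, 101.37)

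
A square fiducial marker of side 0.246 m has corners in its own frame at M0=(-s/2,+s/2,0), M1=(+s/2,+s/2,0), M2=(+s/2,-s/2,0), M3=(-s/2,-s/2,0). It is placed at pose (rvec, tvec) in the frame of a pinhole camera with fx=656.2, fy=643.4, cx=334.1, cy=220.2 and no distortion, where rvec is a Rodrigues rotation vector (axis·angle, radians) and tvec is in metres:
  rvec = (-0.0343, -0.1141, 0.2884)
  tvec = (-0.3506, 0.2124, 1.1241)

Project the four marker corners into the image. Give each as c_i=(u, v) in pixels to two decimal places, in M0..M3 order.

c0=(35.68, 392.08) c1=(178.55, 428.04) c2=(220.01, 293.17) c3=(79.70, 254.42)

Intrinsics K: fx=656.2, fy=643.4, cx=334.1, cy=220.2
Marker side s = 0.246 m; corners in marker frame (Z=0):
  M0 = (-0.1230, +0.1230, 0)
  M1 = (+0.1230, +0.1230, 0)
  M2 = (+0.1230, -0.1230, 0)
  M3 = (-0.1230, -0.1230, 0)
rvec = (-0.0343, -0.1141, 0.2884), |rvec| = θ = 0.31204 rad = 17.879°
Rodrigues: sinθ=0.30700, 1−cosθ=0.04829; R = I + sinθ·[k]× + (1−cosθ)·[k]×²:
    [+0.95229 -0.28180 -0.11716]
    [+0.28568 +0.95817 +0.01743]
    [+0.10735 -0.05007 +0.99296]
t = (-0.3506, 0.2124, 1.1241) m
M0: Pc = R·M0+t = (-0.50239, +0.29512, +1.10474); u = 656.2·(-0.50239)/1.10474 + 334.1 = 35.6847, v = 643.4·(+0.29512)/1.10474 + 220.2 = 392.0754
M1: Pc = R·M1+t = (-0.26813, +0.36539, +1.13115); u = 656.2·(-0.26813)/1.13115 + 334.1 = 178.5527, v = 643.4·(+0.36539)/1.13115 + 220.2 = 428.0371
M2: Pc = R·M2+t = (-0.19881, +0.12968, +1.14346); u = 656.2·(-0.19881)/1.14346 + 334.1 = 220.0107, v = 643.4·(+0.12968)/1.14346 + 220.2 = 293.1706
M3: Pc = R·M3+t = (-0.43307, +0.05941, +1.11705); u = 656.2·(-0.43307)/1.11705 + 334.1 = 79.6980, v = 643.4·(+0.05941)/1.11705 + 220.2 = 254.4170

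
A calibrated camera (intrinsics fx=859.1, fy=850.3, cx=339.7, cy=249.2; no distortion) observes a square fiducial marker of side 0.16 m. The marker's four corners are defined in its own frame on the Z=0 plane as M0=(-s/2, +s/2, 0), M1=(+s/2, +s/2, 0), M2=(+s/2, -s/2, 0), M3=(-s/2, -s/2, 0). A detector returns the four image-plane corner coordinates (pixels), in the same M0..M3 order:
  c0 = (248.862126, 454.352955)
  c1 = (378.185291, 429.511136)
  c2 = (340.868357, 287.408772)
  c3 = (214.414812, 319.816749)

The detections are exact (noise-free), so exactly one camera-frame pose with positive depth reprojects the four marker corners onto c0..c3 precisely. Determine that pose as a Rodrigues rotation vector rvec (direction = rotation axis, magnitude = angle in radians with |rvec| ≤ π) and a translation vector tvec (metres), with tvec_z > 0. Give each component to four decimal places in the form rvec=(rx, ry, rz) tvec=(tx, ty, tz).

rvec=(0.0041, 0.3458, -0.2590) tvec=(-0.0512, 0.1394, 0.9576)

Intrinsics K: fx=859.1, fy=850.3, cx=339.7, cy=249.2
Marker side s = 0.16 m; corners in marker frame (Z=0):
  M0 = (-0.0800, +0.0800, 0)
  M1 = (+0.0800, +0.0800, 0)
  M2 = (+0.0800, -0.0800, 0)
  M3 = (-0.0800, -0.0800, 0)
Detected image corners:
  c0 = (248.862126, 454.352955) px
  c1 = (378.185291, 429.511136) px
  c2 = (340.868357, 287.408772) px
  c3 = (214.414812, 319.816749) px
Planar DLT: solve 8×8 A·h = b for H (H[2,2]=1):
  H  [+695.65643 +211.63100 +293.72929]
  H  [-309.65925 +848.21849 +372.94203]
  H  [-0.35055 -0.04189 +1.00000]
B = K⁻¹H; ‖b₁‖=1.044330, ‖b₂‖=1.044330; λ = 2/(‖b₁‖+‖b₂‖) = 0.957552, sign → tz>0 ⇒ λ=+0.957552
r₁ = λ·B[:,0] = (+0.90811,-0.25034,-0.33567); r₂ = λ·B[:,1] = (+0.25174,+0.96696,-0.04011)
r₃ = r₁×r₂ = (+0.33462,-0.04808,+0.94113); SVD([r₁ r₂ r₃]) → R = UVᵀ:
  R  [+0.90811 +0.25174 +0.33462]
  R  [-0.25034 +0.96696 -0.04808]
  R  [-0.33567 -0.04011 +0.94113]
t = (-0.05124, +0.13935, +0.95755) m
tr R = 2.816195; θ = arccos((tr R − 1)/2) = 0.432079 rad = 24.756°
axis k = ((R−Rᵀ)₃₂, (R−Rᵀ)₁₃, (R−Rᵀ)₂₁) / (2 sinθ) = (+0.009518, +0.800324, -0.599492)
rvec = θ·k = (+0.004113, +0.345803, -0.259028)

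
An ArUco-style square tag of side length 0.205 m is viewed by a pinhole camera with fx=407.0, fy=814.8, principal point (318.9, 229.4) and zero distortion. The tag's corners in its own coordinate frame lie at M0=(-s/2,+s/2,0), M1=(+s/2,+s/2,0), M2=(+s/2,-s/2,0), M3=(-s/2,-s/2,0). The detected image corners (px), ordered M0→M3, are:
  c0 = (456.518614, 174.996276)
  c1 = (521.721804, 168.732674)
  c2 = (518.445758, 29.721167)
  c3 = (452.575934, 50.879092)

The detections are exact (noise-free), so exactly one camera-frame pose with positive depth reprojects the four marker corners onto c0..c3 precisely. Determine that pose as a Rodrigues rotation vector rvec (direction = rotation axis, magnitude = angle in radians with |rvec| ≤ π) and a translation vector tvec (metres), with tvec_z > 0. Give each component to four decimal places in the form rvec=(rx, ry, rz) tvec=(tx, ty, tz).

rvec=(0.1349, 0.7693, -0.0539) tvec=(0.5242, -0.1924, 1.2805)

Intrinsics K: fx=407.0, fy=814.8, cx=318.9, cy=229.4
Marker side s = 0.205 m; corners in marker frame (Z=0):
  M0 = (-0.1025, +0.1025, 0)
  M1 = (+0.1025, +0.1025, 0)
  M2 = (+0.1025, -0.1025, 0)
  M3 = (-0.1025, -0.1025, 0)
Detected image corners:
  c0 = (456.518614, 174.996276) px
  c1 = (521.721804, 168.732674) px
  c2 = (518.445758, 29.721167) px
  c3 = (452.575934, 50.879092) px
Planar DLT: solve 8×8 A·h = b for H (H[2,2]=1):
  H  [+54.60266 +56.47627 +485.50326]
  H  [-124.28873 +648.19354 +107.00108]
  H  [-0.54395 +0.07958 +1.00000]
B = K⁻¹H; ‖b₁‖=0.780952, ‖b₂‖=0.780952; λ = 2/(‖b₁‖+‖b₂‖) = 1.280488, sign → tz>0 ⇒ λ=+1.280488
r₁ = λ·B[:,0] = (+0.71754,+0.00077,-0.69652); r₂ = λ·B[:,1] = (+0.09784,+0.98997,+0.10190)
r₃ = r₁×r₂ = (+0.68961,-0.14126,+0.71027); SVD([r₁ r₂ r₃]) → R = UVᵀ:
  R  [+0.71754 +0.09784 +0.68961]
  R  [+0.00077 +0.98997 -0.14126]
  R  [-0.69652 +0.10190 +0.71027]
t = (+0.52416, -0.19235, +1.28049) m
tr R = 2.417776; θ = arccos((tr R − 1)/2) = 0.782876 rad = 44.855°
axis k = ((R−Rᵀ)₃₂, (R−Rᵀ)₁₃, (R−Rᵀ)₂₁) / (2 sinθ) = (+0.172377, +0.982625, -0.068812)
rvec = θ·k = (+0.134950, +0.769273, -0.053871)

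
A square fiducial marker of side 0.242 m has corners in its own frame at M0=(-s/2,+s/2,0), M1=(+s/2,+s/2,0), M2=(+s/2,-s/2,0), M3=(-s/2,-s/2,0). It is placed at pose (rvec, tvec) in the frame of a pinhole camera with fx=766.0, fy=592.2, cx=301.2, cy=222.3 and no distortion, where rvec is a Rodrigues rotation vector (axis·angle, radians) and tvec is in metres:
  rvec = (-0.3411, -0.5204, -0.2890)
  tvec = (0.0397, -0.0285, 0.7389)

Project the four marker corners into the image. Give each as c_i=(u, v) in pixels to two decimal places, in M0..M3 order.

c0=(279.75, 316.62) c1=(482.15, 267.41) c2=(390.93, 108.55) c3=(188.86, 124.85)

Intrinsics K: fx=766.0, fy=592.2, cx=301.2, cy=222.3
Marker side s = 0.242 m; corners in marker frame (Z=0):
  M0 = (-0.1210, +0.1210, 0)
  M1 = (+0.1210, +0.1210, 0)
  M2 = (+0.1210, -0.1210, 0)
  M3 = (-0.1210, -0.1210, 0)
rvec = (-0.3411, -0.5204, -0.2890), |rvec| = θ = 0.68607 rad = 39.309°
Rodrigues: sinθ=0.63350, 1−cosθ=0.22626; R = I + sinθ·[k]× + (1−cosθ)·[k]×²:
    [+0.82967 +0.35218 -0.43314]
    [-0.18153 +0.90392 +0.38726]
    [+0.52791 -0.24267 +0.81389]
t = (0.0397, -0.0285, 0.7389) m
M0: Pc = R·M0+t = (-0.01808, +0.10284, +0.64566); u = 766.0·(-0.01808)/0.64566 + 301.2 = 279.7547, v = 592.2·(+0.10284)/0.64566 + 222.3 = 316.6248
M1: Pc = R·M1+t = (+0.18270, +0.05891, +0.77341); u = 766.0·(+0.18270)/0.77341 + 301.2 = 482.1531, v = 592.2·(+0.05891)/0.77341 + 222.3 = 267.4069
M2: Pc = R·M2+t = (+0.09748, -0.15984, +0.83214); u = 766.0·(+0.09748)/0.83214 + 301.2 = 390.9286, v = 592.2·(-0.15984)/0.83214 + 222.3 = 108.5486
M3: Pc = R·M3+t = (-0.10330, -0.11591, +0.70439); u = 766.0·(-0.10330)/0.70439 + 301.2 = 188.8592, v = 592.2·(-0.11591)/0.70439 + 222.3 = 124.8509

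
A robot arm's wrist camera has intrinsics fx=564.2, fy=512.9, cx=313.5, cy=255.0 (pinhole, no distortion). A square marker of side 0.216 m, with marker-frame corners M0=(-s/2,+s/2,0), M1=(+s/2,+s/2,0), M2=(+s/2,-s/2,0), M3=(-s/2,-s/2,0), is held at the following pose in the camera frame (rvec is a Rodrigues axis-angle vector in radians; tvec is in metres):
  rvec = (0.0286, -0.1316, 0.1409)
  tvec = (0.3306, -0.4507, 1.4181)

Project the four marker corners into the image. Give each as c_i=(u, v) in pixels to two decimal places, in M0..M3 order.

c0=(397.49, 124.12) c1=(479.19, 137.41) c2=(491.76, 60.41) c3=(410.07, 45.51)

Intrinsics K: fx=564.2, fy=512.9, cx=313.5, cy=255.0
Marker side s = 0.216 m; corners in marker frame (Z=0):
  M0 = (-0.1080, +0.1080, 0)
  M1 = (+0.1080, +0.1080, 0)
  M2 = (+0.1080, -0.1080, 0)
  M3 = (-0.1080, -0.1080, 0)
rvec = (0.0286, -0.1316, 0.1409), |rvec| = θ = 0.19491 rad = 11.167°
Rodrigues: sinθ=0.19368, 1−cosθ=0.01893; R = I + sinθ·[k]× + (1−cosθ)·[k]×²:
    [+0.98147 -0.14189 -0.12876]
    [+0.13813 +0.98970 -0.03766]
    [+0.13278 +0.01918 +0.99096]
t = (0.3306, -0.4507, 1.4181) m
M0: Pc = R·M0+t = (+0.20928, -0.35873, +1.40583); u = 564.2·(+0.20928)/1.40583 + 313.5 = 397.4889, v = 512.9·(-0.35873)/1.40583 + 255.0 = 124.1214
M1: Pc = R·M1+t = (+0.42128, -0.32889, +1.43451); u = 564.2·(+0.42128)/1.43451 + 313.5 = 479.1896, v = 512.9·(-0.32889)/1.43451 + 255.0 = 137.4060
M2: Pc = R·M2+t = (+0.45192, -0.54267, +1.43037); u = 564.2·(+0.45192)/1.43037 + 313.5 = 491.7581, v = 512.9·(-0.54267)/1.43037 + 255.0 = 60.4104
M3: Pc = R·M3+t = (+0.23992, -0.57251, +1.40169); u = 564.2·(+0.23992)/1.40169 + 313.5 = 410.0731, v = 512.9·(-0.57251)/1.40169 + 255.0 = 45.5112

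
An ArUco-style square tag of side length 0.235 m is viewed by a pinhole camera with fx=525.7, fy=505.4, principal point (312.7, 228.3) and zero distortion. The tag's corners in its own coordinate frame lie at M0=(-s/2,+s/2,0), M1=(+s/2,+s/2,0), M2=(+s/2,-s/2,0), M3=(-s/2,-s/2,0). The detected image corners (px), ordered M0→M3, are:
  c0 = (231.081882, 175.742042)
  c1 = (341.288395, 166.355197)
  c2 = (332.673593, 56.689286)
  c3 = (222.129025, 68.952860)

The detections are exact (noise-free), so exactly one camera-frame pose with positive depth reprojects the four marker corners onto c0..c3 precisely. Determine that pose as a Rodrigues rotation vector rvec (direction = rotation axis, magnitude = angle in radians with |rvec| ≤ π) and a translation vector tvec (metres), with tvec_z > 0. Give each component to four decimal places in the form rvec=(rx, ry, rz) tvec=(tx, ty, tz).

Intrinsics K: fx=525.7, fy=505.4, cx=312.7, cy=228.3
Marker side s = 0.235 m; corners in marker frame (Z=0):
  M0 = (-0.1175, +0.1175, 0)
  M1 = (+0.1175, +0.1175, 0)
  M2 = (+0.1175, -0.1175, 0)
  M3 = (-0.1175, -0.1175, 0)
Detected image corners:
  c0 = (231.081882, 175.742042) px
  c1 = (341.288395, 166.355197) px
  c2 = (332.673593, 56.689286) px
  c3 = (222.129025, 68.952860) px
Planar DLT: solve 8×8 A·h = b for H (H[2,2]=1):
  H  [+438.42439 +43.54747 +281.08523]
  H  [-59.01958 +463.01921 +117.14439]
  H  [-0.11092 +0.02186 +1.00000]
B = K⁻¹H; ‖b₁‖=0.909219, ‖b₂‖=0.909219; λ = 2/(‖b₁‖+‖b₂‖) = 1.099845, sign → tz>0 ⇒ λ=+1.099845
r₁ = λ·B[:,0] = (+0.98982,-0.07333,-0.12200); r₂ = λ·B[:,1] = (+0.07681,+0.99676,+0.02404)
r₃ = r₁×r₂ = (+0.11984,-0.03317,+0.99224); SVD([r₁ r₂ r₃]) → R = UVᵀ:
  R  [+0.98982 +0.07681 +0.11984]
  R  [-0.07333 +0.99676 -0.03317]
  R  [-0.12200 +0.02404 +0.99224]
t = (-0.06614, -0.24190, +1.09985) m
tr R = 2.978813; θ = arccos((tr R − 1)/2) = 0.145685 rad = 8.347°
axis k = ((R−Rᵀ)₃₂, (R−Rᵀ)₁₃, (R−Rᵀ)₂₁) / (2 sinθ) = (+0.197049, +0.832932, -0.517103)
rvec = θ·k = (+0.028707, +0.121346, -0.075334)

rvec=(0.0287, 0.1213, -0.0753) tvec=(-0.0661, -0.2419, 1.0998)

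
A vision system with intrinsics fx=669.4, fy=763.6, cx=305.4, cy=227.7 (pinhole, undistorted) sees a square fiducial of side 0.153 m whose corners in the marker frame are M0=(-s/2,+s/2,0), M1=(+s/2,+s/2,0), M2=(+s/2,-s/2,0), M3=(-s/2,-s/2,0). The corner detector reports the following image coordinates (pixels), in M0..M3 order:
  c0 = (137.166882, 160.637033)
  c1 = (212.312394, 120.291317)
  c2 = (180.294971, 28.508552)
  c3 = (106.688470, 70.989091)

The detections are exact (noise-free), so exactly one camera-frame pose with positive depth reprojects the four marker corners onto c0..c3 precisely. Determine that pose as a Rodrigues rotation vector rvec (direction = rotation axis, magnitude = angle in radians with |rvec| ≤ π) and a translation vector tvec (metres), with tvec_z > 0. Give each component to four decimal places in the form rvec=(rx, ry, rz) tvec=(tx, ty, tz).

Intrinsics K: fx=669.4, fy=763.6, cx=305.4, cy=227.7
Marker side s = 0.153 m; corners in marker frame (Z=0):
  M0 = (-0.0765, +0.0765, 0)
  M1 = (+0.0765, +0.0765, 0)
  M2 = (+0.0765, -0.0765, 0)
  M3 = (-0.0765, -0.0765, 0)
Detected image corners:
  c0 = (137.166882, 160.637033) px
  c1 = (212.312394, 120.291317) px
  c2 = (180.294971, 28.508552) px
  c3 = (106.688470, 70.989091) px
Planar DLT: solve 8×8 A·h = b for H (H[2,2]=1):
  H  [+457.31666 +194.73648 +158.53032]
  H  [-287.90696 +587.17857 +95.18738]
  H  [-0.18086 -0.05926 +1.00000]
B = K⁻¹H; ‖b₁‖=0.850523, ‖b₂‖=0.850523; λ = 2/(‖b₁‖+‖b₂‖) = 1.175747, sign → tz>0 ⇒ λ=+1.175747
r₁ = λ·B[:,0] = (+0.90026,-0.37989,-0.21265); r₂ = λ·B[:,1] = (+0.37382,+0.92488,-0.06967)
r₃ = r₁×r₂ = (+0.22314,-0.01677,+0.97464); SVD([r₁ r₂ r₃]) → R = UVᵀ:
  R  [+0.90026 +0.37382 +0.22314]
  R  [-0.37989 +0.92488 -0.01677]
  R  [-0.21265 -0.06967 +0.97464]
t = (-0.25796, -0.20404, +1.17575) m
tr R = 2.799777; θ = arccos((tr R − 1)/2) = 0.451282 rad = 25.857°
axis k = ((R−Rᵀ)₃₂, (R−Rᵀ)₁₃, (R−Rᵀ)₂₁) / (2 sinθ) = (-0.060647, +0.499625, -0.864116)
rvec = θ·k = (-0.027369, +0.225472, -0.389960)

rvec=(-0.0274, 0.2255, -0.3900) tvec=(-0.2580, -0.2040, 1.1757)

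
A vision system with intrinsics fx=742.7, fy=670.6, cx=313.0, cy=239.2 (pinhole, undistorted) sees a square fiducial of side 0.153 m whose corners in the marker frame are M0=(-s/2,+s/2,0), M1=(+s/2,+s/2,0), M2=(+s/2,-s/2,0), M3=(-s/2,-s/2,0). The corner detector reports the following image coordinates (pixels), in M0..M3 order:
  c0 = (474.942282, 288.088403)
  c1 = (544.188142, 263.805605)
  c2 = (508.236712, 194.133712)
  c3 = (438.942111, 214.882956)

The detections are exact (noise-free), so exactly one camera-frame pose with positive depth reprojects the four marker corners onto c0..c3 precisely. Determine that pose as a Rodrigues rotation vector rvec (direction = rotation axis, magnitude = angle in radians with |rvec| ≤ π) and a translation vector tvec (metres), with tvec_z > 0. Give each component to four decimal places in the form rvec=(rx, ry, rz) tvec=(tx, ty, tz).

Intrinsics K: fx=742.7, fy=670.6, cx=313.0, cy=239.2
Marker side s = 0.153 m; corners in marker frame (Z=0):
  M0 = (-0.0765, +0.0765, 0)
  M1 = (+0.0765, +0.0765, 0)
  M2 = (+0.0765, -0.0765, 0)
  M3 = (-0.0765, -0.0765, 0)
Detected image corners:
  c0 = (474.942282, 288.088403) px
  c1 = (544.188142, 263.805605) px
  c2 = (508.236712, 194.133712) px
  c3 = (438.942111, 214.882956) px
Planar DLT: solve 8×8 A·h = b for H (H[2,2]=1):
  H  [+589.92627 +166.14930 +492.12359]
  H  [-80.00242 +432.96165 +239.60388]
  H  [+0.27906 -0.14033 +1.00000]
B = K⁻¹H; ‖b₁‖=0.763989, ‖b₂‖=0.763989; λ = 2/(‖b₁‖+‖b₂‖) = 1.308919, sign → tz>0 ⇒ λ=+1.308919
r₁ = λ·B[:,0] = (+0.88574,-0.28644,+0.36526); r₂ = λ·B[:,1] = (+0.37023,+0.91060,-0.18368)
r₃ = r₁×r₂ = (-0.27999,+0.29792,+0.91260); SVD([r₁ r₂ r₃]) → R = UVᵀ:
  R  [+0.88574 +0.37023 -0.27999]
  R  [-0.28644 +0.91060 +0.29792]
  R  [+0.36526 -0.18368 +0.91260]
t = (+0.31568, +0.00079, +1.30892) m
tr R = 2.708943; θ = arccos((tr R − 1)/2) = 0.546264 rad = 31.299°
axis k = ((R−Rᵀ)₃₂, (R−Rᵀ)₁₃, (R−Rᵀ)₂₁) / (2 sinθ) = (-0.463529, -0.621038, -0.632022)
rvec = θ·k = (-0.253209, -0.339251, -0.345251)

rvec=(-0.2532, -0.3393, -0.3453) tvec=(0.3157, 0.0008, 1.3089)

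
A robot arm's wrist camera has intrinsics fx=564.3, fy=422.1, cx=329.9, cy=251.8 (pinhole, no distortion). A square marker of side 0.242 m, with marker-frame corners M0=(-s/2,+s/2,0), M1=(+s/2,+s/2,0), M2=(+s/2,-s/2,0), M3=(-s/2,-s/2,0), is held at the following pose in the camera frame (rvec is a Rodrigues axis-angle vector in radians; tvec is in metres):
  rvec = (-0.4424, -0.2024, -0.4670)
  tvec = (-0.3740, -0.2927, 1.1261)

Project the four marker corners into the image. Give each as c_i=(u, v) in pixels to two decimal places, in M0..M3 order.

Intrinsics K: fx=564.3, fy=422.1, cx=329.9, cy=251.8
Marker side s = 0.242 m; corners in marker frame (Z=0):
  M0 = (-0.1210, +0.1210, 0)
  M1 = (+0.1210, +0.1210, 0)
  M2 = (+0.1210, -0.1210, 0)
  M3 = (-0.1210, -0.1210, 0)
rvec = (-0.4424, -0.2024, -0.4670), |rvec| = θ = 0.67437 rad = 38.638°
Rodrigues: sinθ=0.62440, 1−cosθ=0.21890; R = I + sinθ·[k]× + (1−cosθ)·[k]×²:
    [+0.87531 +0.47550 -0.08796]
    [-0.38930 +0.80082 +0.45512]
    [+0.28685 -0.36413 +0.88608]
t = (-0.3740, -0.2927, 1.1261) m
M0: Pc = R·M0+t = (-0.42238, -0.14870, +1.04733); u = 564.3·(-0.42238)/1.04733 + 329.9 = 102.3244, v = 422.1·(-0.14870)/1.04733 + 251.8 = 191.8721
M1: Pc = R·M1+t = (-0.21055, -0.24291, +1.11675); u = 564.3·(-0.21055)/1.11675 + 329.9 = 223.5067, v = 422.1·(-0.24291)/1.11675 + 251.8 = 159.9883
M2: Pc = R·M2+t = (-0.32562, -0.43670, +1.20487); u = 564.3·(-0.32562)/1.20487 + 329.9 = 177.3943, v = 422.1·(-0.43670)/1.20487 + 251.8 = 98.8098
M3: Pc = R·M3+t = (-0.53745, -0.34249, +1.13545); u = 564.3·(-0.53745)/1.13545 + 329.9 = 62.7975, v = 422.1·(-0.34249)/1.13545 + 251.8 = 124.4790

c0=(102.32, 191.87) c1=(223.51, 159.99) c2=(177.39, 98.81) c3=(62.80, 124.48)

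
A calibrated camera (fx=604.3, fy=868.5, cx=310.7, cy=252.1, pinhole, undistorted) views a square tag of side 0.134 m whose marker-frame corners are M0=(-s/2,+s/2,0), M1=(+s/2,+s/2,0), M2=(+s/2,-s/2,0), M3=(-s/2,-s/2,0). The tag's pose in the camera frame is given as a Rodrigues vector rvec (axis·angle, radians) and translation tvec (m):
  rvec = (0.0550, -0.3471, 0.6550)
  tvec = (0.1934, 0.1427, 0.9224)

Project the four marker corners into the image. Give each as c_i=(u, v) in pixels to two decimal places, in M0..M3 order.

Intrinsics K: fx=604.3, fy=868.5, cx=310.7, cy=252.1
Marker side s = 0.134 m; corners in marker frame (Z=0):
  M0 = (-0.0670, +0.0670, 0)
  M1 = (+0.0670, +0.0670, 0)
  M2 = (+0.0670, -0.0670, 0)
  M3 = (-0.0670, -0.0670, 0)
rvec = (0.0550, -0.3471, 0.6550), |rvec| = θ = 0.74332 rad = 42.589°
Rodrigues: sinθ=0.67674, 1−cosθ=0.26378; R = I + sinθ·[k]× + (1−cosθ)·[k]×²:
    [+0.73767 -0.60544 -0.29881]
    [+0.58721 +0.79374 -0.15861]
    [+0.33321 -0.05846 +0.94104]
t = (0.1934, 0.1427, 0.9224) m
M0: Pc = R·M0+t = (+0.10341, +0.15654, +0.89616); u = 604.3·(+0.10341)/0.89616 + 310.7 = 380.4329, v = 868.5·(+0.15654)/0.89616 + 252.1 = 403.8061
M1: Pc = R·M1+t = (+0.20226, +0.23522, +0.94081); u = 604.3·(+0.20226)/0.94081 + 310.7 = 440.6152, v = 868.5·(+0.23522)/0.94081 + 252.1 = 469.2453
M2: Pc = R·M2+t = (+0.28339, +0.12886, +0.94864); u = 604.3·(+0.28339)/0.94864 + 310.7 = 491.2229, v = 868.5·(+0.12886)/0.94864 + 252.1 = 370.0763
M3: Pc = R·M3+t = (+0.18454, +0.05018, +0.90399); u = 604.3·(+0.18454)/0.90399 + 310.7 = 434.0617, v = 868.5·(+0.05018)/0.90399 + 252.1 = 300.3061

c0=(380.43, 403.81) c1=(440.62, 469.25) c2=(491.22, 370.08) c3=(434.06, 300.31)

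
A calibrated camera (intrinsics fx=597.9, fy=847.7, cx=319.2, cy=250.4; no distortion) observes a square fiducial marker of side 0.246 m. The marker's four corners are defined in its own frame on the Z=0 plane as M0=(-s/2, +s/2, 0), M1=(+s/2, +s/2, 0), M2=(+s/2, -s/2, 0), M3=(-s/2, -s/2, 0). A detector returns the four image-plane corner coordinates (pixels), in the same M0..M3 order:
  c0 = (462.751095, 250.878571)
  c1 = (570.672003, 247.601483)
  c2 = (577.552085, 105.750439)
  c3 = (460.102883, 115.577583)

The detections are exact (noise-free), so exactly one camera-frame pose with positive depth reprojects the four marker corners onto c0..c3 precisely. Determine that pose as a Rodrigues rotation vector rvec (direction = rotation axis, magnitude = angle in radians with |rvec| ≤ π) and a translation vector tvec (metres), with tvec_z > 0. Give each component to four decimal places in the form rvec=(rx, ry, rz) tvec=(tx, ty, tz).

rvec=(0.5030, 0.2333, -0.0836) tvec=(0.4532, -0.1093, 1.3734)

Intrinsics K: fx=597.9, fy=847.7, cx=319.2, cy=250.4
Marker side s = 0.246 m; corners in marker frame (Z=0):
  M0 = (-0.1230, +0.1230, 0)
  M1 = (+0.1230, +0.1230, 0)
  M2 = (+0.1230, -0.1230, 0)
  M3 = (-0.1230, -0.1230, 0)
Detected image corners:
  c0 = (462.751095, 250.878571) px
  c1 = (570.672003, 247.601483) px
  c2 = (577.552085, 105.750439) px
  c3 = (460.102883, 115.577583) px
Planar DLT: solve 8×8 A·h = b for H (H[2,2]=1):
  H  [+366.10713 +168.07780 +516.50520]
  H  [-57.75702 +624.28837 +182.92417]
  H  [-0.17605 +0.34042 +1.00000]
B = K⁻¹H; ‖b₁‖=0.728095, ‖b₂‖=0.728095; λ = 2/(‖b₁‖+‖b₂‖) = 1.373447, sign → tz>0 ⇒ λ=+1.373447
r₁ = λ·B[:,0] = (+0.97008,-0.02216,-0.24179); r₂ = λ·B[:,1] = (+0.13648,+0.87337,+0.46755)
r₃ = r₁×r₂ = (+0.20081,-0.48656,+0.85026); SVD([r₁ r₂ r₃]) → R = UVᵀ:
  R  [+0.97008 +0.13648 +0.20081]
  R  [-0.02216 +0.87337 -0.48656]
  R  [-0.24179 +0.46755 +0.85026]
t = (+0.45323, -0.10932, +1.37345) m
tr R = 2.693697; θ = arccos((tr R − 1)/2) = 0.560765 rad = 32.129°
axis k = ((R−Rᵀ)₃₂, (R−Rᵀ)₁₃, (R−Rᵀ)₂₁) / (2 sinθ) = (+0.897000, +0.416109, -0.149145)
rvec = θ·k = (+0.503006, +0.233339, -0.083635)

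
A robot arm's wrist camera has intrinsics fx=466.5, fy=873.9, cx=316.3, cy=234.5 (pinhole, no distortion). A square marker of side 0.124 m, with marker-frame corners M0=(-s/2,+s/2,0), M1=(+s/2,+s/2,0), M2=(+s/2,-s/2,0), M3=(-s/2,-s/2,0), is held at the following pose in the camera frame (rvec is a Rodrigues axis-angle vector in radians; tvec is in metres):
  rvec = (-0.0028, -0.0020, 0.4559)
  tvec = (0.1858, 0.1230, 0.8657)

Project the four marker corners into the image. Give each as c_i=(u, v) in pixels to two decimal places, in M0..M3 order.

Intrinsics K: fx=466.5, fy=873.9, cx=316.3, cy=234.5
Marker side s = 0.124 m; corners in marker frame (Z=0):
  M0 = (-0.0620, +0.0620, 0)
  M1 = (+0.0620, +0.0620, 0)
  M2 = (+0.0620, -0.0620, 0)
  M3 = (-0.0620, -0.0620, 0)
rvec = (-0.0028, -0.0020, 0.4559), |rvec| = θ = 0.45591 rad = 26.122°
Rodrigues: sinθ=0.44028, 1−cosθ=0.10214; R = I + sinθ·[k]× + (1−cosθ)·[k]×²:
    [+0.89786 -0.44027 -0.00256]
    [+0.44027 +0.89786 +0.00226]
    [+0.00130 -0.00315 +0.99999]
t = (0.1858, 0.1230, 0.8657) m
M0: Pc = R·M0+t = (+0.10284, +0.15137, +0.86542); u = 466.5·(+0.10284)/0.86542 + 316.3 = 371.7329, v = 873.9·(+0.15137)/0.86542 + 234.5 = 387.3531
M1: Pc = R·M1+t = (+0.21417, +0.20596, +0.86559); u = 466.5·(+0.21417)/0.86559 + 316.3 = 431.7256, v = 873.9·(+0.20596)/0.86559 + 234.5 = 442.4427
M2: Pc = R·M2+t = (+0.26876, +0.09463, +0.86598); u = 466.5·(+0.26876)/0.86598 + 316.3 = 461.0828, v = 873.9·(+0.09463)/0.86598 + 234.5 = 329.9953
M3: Pc = R·M3+t = (+0.15743, +0.04004, +0.86581); u = 466.5·(+0.15743)/0.86581 + 316.3 = 401.1226, v = 873.9·(+0.04004)/0.86581 + 234.5 = 274.9096

c0=(371.73, 387.35) c1=(431.73, 442.44) c2=(461.08, 330.00) c3=(401.12, 274.91)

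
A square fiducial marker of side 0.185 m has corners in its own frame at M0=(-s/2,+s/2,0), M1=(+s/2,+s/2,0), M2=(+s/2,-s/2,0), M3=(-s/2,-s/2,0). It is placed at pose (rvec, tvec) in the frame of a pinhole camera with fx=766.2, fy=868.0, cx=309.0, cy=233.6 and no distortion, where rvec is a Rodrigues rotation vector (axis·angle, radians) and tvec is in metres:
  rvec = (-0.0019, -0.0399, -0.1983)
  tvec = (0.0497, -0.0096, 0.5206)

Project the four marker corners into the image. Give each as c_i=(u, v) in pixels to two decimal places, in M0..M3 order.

c0=(275.38, 400.28) c1=(540.60, 337.65) c2=(487.49, 37.34) c3=(221.31, 95.73)

Intrinsics K: fx=766.2, fy=868.0, cx=309.0, cy=233.6
Marker side s = 0.185 m; corners in marker frame (Z=0):
  M0 = (-0.0925, +0.0925, 0)
  M1 = (+0.0925, +0.0925, 0)
  M2 = (+0.0925, -0.0925, 0)
  M3 = (-0.0925, -0.0925, 0)
rvec = (-0.0019, -0.0399, -0.1983), |rvec| = θ = 0.20228 rad = 11.590°
Rodrigues: sinθ=0.20091, 1−cosθ=0.02039; R = I + sinθ·[k]× + (1−cosθ)·[k]×²:
    [+0.97961 +0.19699 -0.03944]
    [-0.19691 +0.98040 +0.00583]
    [+0.03982 +0.00206 +0.99920]
t = (0.0497, -0.0096, 0.5206) m
M0: Pc = R·M0+t = (-0.02269, +0.09930, +0.51711); u = 766.2·(-0.02269)/0.51711 + 309.0 = 275.3761, v = 868.0·(+0.09930)/0.51711 + 233.6 = 400.2849
M1: Pc = R·M1+t = (+0.15854, +0.06287, +0.52447); u = 766.2·(+0.15854)/0.52447 + 309.0 = 540.6037, v = 868.0·(+0.06287)/0.52447 + 233.6 = 337.6543
M2: Pc = R·M2+t = (+0.12209, -0.11850, +0.52409); u = 766.2·(+0.12209)/0.52409 + 309.0 = 487.4940, v = 868.0·(-0.11850)/0.52409 + 233.6 = 37.3380
M3: Pc = R·M3+t = (-0.05914, -0.08207, +0.51673); u = 766.2·(-0.05914)/0.51673 + 309.0 = 221.3141, v = 868.0·(-0.08207)/0.51673 + 233.6 = 95.7335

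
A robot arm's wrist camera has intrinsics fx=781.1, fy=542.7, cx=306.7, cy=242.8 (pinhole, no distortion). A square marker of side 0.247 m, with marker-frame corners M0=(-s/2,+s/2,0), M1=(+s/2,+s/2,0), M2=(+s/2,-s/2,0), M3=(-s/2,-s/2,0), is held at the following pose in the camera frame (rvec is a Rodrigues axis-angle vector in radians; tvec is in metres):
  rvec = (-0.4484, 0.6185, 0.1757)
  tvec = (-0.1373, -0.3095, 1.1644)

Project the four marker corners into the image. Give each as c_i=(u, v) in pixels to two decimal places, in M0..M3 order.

Intrinsics K: fx=781.1, fy=542.7, cx=306.7, cy=242.8
Marker side s = 0.247 m; corners in marker frame (Z=0):
  M0 = (-0.1235, +0.1235, 0)
  M1 = (+0.1235, +0.1235, 0)
  M2 = (+0.1235, -0.1235, 0)
  M3 = (-0.1235, -0.1235, 0)
rvec = (-0.4484, 0.6185, 0.1757), |rvec| = θ = 0.78388 rad = 44.913°
Rodrigues: sinθ=0.70604, 1−cosθ=0.29182; R = I + sinθ·[k]× + (1−cosθ)·[k]×²:
    [+0.80366 -0.28996 +0.51966]
    [+0.02654 +0.88985 +0.45548]
    [-0.59449 -0.35226 +0.72284]
t = (-0.1373, -0.3095, 1.1644) m
M0: Pc = R·M0+t = (-0.27236, -0.20288, +1.19432); u = 781.1·(-0.27236)/1.19432 + 306.7 = 128.5707, v = 542.7·(-0.20288)/1.19432 + 242.8 = 150.6103
M1: Pc = R·M1+t = (-0.07386, -0.19633, +1.04748); u = 781.1·(-0.07386)/1.04748 + 306.7 = 251.6245, v = 542.7·(-0.19633)/1.04748 + 242.8 = 141.0832
M2: Pc = R·M2+t = (-0.00224, -0.41612, +1.13448); u = 781.1·(-0.00224)/1.13448 + 306.7 = 305.1597, v = 542.7·(-0.41612)/1.13448 + 242.8 = 43.7424
M3: Pc = R·M3+t = (-0.20074, -0.42267, +1.28132); u = 781.1·(-0.20074)/1.28132 + 306.7 = 184.3268, v = 542.7·(-0.42267)/1.28132 + 242.8 = 63.7778

c0=(128.57, 150.61) c1=(251.62, 141.08) c2=(305.16, 43.74) c3=(184.33, 63.78)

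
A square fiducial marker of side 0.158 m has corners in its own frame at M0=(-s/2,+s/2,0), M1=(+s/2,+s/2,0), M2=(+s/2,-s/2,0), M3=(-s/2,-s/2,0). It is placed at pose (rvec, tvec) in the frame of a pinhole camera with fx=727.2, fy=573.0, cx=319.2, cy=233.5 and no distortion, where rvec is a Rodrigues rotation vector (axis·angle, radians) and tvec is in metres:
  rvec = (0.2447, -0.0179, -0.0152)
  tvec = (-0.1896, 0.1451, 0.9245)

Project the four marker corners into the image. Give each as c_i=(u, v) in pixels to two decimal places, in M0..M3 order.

c0=(112.74, 369.15) c1=(234.85, 367.14) c2=(229.65, 275.91) c3=(102.35, 277.75)

Intrinsics K: fx=727.2, fy=573.0, cx=319.2, cy=233.5
Marker side s = 0.158 m; corners in marker frame (Z=0):
  M0 = (-0.0790, +0.0790, 0)
  M1 = (+0.0790, +0.0790, 0)
  M2 = (+0.0790, -0.0790, 0)
  M3 = (-0.0790, -0.0790, 0)
rvec = (0.2447, -0.0179, -0.0152), |rvec| = θ = 0.24582 rad = 14.085°
Rodrigues: sinθ=0.24336, 1−cosθ=0.03006; R = I + sinθ·[k]× + (1−cosθ)·[k]×²:
    [+0.99973 +0.01287 -0.01957]
    [-0.01723 +0.97010 -0.24211]
    [+0.01587 +0.24238 +0.97005]
t = (-0.1896, 0.1451, 0.9245) m
M0: Pc = R·M0+t = (-0.26756, +0.22310, +0.94239); u = 727.2·(-0.26756)/0.94239 + 319.2 = 112.7356, v = 573.0·(+0.22310)/0.94239 + 233.5 = 369.1497
M1: Pc = R·M1+t = (-0.10961, +0.22038, +0.94490); u = 727.2·(-0.10961)/0.94490 + 319.2 = 234.8475, v = 573.0·(+0.22038)/0.94490 + 233.5 = 367.1392
M2: Pc = R·M2+t = (-0.11164, +0.06710, +0.90661); u = 727.2·(-0.11164)/0.90661 + 319.2 = 229.6535, v = 573.0·(+0.06710)/0.90661 + 233.5 = 275.9100
M3: Pc = R·M3+t = (-0.26959, +0.06982, +0.90410); u = 727.2·(-0.26959)/0.90410 + 319.2 = 102.3548, v = 573.0·(+0.06982)/0.90410 + 233.5 = 277.7526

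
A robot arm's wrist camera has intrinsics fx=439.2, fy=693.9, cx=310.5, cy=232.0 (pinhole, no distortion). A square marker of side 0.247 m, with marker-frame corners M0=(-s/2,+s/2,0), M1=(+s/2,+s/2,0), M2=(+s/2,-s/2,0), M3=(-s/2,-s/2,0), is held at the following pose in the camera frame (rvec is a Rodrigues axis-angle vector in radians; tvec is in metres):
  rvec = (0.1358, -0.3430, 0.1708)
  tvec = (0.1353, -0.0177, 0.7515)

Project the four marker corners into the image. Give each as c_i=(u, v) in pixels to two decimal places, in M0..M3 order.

Intrinsics K: fx=439.2, fy=693.9, cx=310.5, cy=232.0
Marker side s = 0.247 m; corners in marker frame (Z=0):
  M0 = (-0.1235, +0.1235, 0)
  M1 = (+0.1235, +0.1235, 0)
  M2 = (+0.1235, -0.1235, 0)
  M3 = (-0.1235, -0.1235, 0)
rvec = (0.1358, -0.3430, 0.1708), |rvec| = θ = 0.40653 rad = 23.292°
Rodrigues: sinθ=0.39542, 1−cosθ=0.08150; R = I + sinθ·[k]× + (1−cosθ)·[k]×²:
    [+0.92759 -0.18910 -0.32219]
    [+0.14316 +0.97652 -0.16098]
    [+0.34507 +0.10320 +0.93289]
t = (0.1353, -0.0177, 0.7515) m
M0: Pc = R·M0+t = (-0.00261, +0.08522, +0.72163); u = 439.2·(-0.00261)/0.72163 + 310.5 = 308.9100, v = 693.9·(+0.08522)/0.72163 + 232.0 = 313.9448
M1: Pc = R·M1+t = (+0.22650, +0.12058, +0.80686); u = 439.2·(+0.22650)/0.80686 + 310.5 = 433.7930, v = 693.9·(+0.12058)/0.80686 + 232.0 = 335.6994
M2: Pc = R·M2+t = (+0.27321, -0.12062, +0.78137); u = 439.2·(+0.27321)/0.78137 + 310.5 = 464.0697, v = 693.9·(-0.12062)/0.78137 + 232.0 = 124.8834
M3: Pc = R·M3+t = (+0.04410, -0.15598, +0.69614); u = 439.2·(+0.04410)/0.69614 + 310.5 = 338.3209, v = 693.9·(-0.15598)/0.69614 + 232.0 = 76.5209

c0=(308.91, 313.94) c1=(433.79, 335.70) c2=(464.07, 124.88) c3=(338.32, 76.52)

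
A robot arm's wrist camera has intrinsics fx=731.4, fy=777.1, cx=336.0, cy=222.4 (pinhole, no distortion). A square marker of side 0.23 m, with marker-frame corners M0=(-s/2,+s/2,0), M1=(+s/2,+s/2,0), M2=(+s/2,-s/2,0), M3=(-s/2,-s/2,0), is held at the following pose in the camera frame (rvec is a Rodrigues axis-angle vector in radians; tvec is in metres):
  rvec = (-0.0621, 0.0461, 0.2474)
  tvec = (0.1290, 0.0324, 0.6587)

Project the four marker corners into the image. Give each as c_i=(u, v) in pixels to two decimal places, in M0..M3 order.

c0=(324.14, 358.97) c1=(576.06, 428.83) c2=(634.20, 162.37) c3=(386.03, 98.70)

Intrinsics K: fx=731.4, fy=777.1, cx=336.0, cy=222.4
Marker side s = 0.23 m; corners in marker frame (Z=0):
  M0 = (-0.1150, +0.1150, 0)
  M1 = (+0.1150, +0.1150, 0)
  M2 = (+0.1150, -0.1150, 0)
  M3 = (-0.1150, -0.1150, 0)
rvec = (-0.0621, 0.0461, 0.2474), |rvec| = θ = 0.25921 rad = 14.851°
Rodrigues: sinθ=0.25631, 1−cosθ=0.03341; R = I + sinθ·[k]× + (1−cosθ)·[k]×²:
    [+0.96851 -0.24606 +0.03795]
    [+0.24322 +0.96765 +0.06708]
    [-0.05322 -0.05574 +0.99703]
t = (0.1290, 0.0324, 0.6587) m
M0: Pc = R·M0+t = (-0.01068, +0.11571, +0.65841); u = 731.4·(-0.01068)/0.65841 + 336.0 = 324.1406, v = 777.1·(+0.11571)/0.65841 + 222.4 = 358.9685
M1: Pc = R·M1+t = (+0.21208, +0.17165, +0.64617); u = 731.4·(+0.21208)/0.64617 + 336.0 = 576.0554, v = 777.1·(+0.17165)/0.64617 + 222.4 = 428.8301
M2: Pc = R·M2+t = (+0.26868, -0.05091, +0.65899); u = 731.4·(+0.26868)/0.65899 + 336.0 = 634.1986, v = 777.1·(-0.05091)/0.65899 + 222.4 = 162.3654
M3: Pc = R·M3+t = (+0.04592, -0.10685, +0.67123); u = 731.4·(+0.04592)/0.67123 + 336.0 = 386.0346, v = 777.1·(-0.10685)/0.67123 + 222.4 = 98.6977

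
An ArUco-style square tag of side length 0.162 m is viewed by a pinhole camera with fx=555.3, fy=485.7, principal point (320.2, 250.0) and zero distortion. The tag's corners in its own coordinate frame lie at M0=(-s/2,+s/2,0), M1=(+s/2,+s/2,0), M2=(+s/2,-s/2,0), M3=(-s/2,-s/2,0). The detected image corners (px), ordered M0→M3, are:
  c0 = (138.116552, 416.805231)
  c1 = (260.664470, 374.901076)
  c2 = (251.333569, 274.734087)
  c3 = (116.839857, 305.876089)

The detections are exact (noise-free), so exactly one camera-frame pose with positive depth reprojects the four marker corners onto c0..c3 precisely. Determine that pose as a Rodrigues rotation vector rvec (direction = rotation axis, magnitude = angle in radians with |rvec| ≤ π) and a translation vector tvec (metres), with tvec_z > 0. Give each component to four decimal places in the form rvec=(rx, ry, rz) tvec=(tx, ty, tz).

rvec=(0.3026, -0.5906, -0.1324) tvec=(-0.1481, 0.1283, 0.6631)

Intrinsics K: fx=555.3, fy=485.7, cx=320.2, cy=250.0
Marker side s = 0.162 m; corners in marker frame (Z=0):
  M0 = (-0.0810, +0.0810, 0)
  M1 = (+0.0810, +0.0810, 0)
  M2 = (+0.0810, -0.0810, 0)
  M3 = (-0.0810, -0.0810, 0)
Detected image corners:
  c0 = (138.116552, 416.805231) px
  c1 = (260.664470, 374.901076) px
  c2 = (251.333569, 274.734087) px
  c3 = (116.839857, 305.876089) px
Planar DLT: solve 8×8 A·h = b for H (H[2,2]=1):
  H  [+944.37500 +183.94885 +196.17454]
  H  [+46.07075 +813.74985 +343.95077]
  H  [+0.79518 +0.47907 +1.00000]
B = K⁻¹H; ‖b₁‖=1.508008, ‖b₂‖=1.508008; λ = 2/(‖b₁‖+‖b₂‖) = 0.663126, sign → tz>0 ⇒ λ=+0.663126
r₁ = λ·B[:,0] = (+0.82369,-0.20852,+0.52731); r₂ = λ·B[:,1] = (+0.03648,+0.94750,+0.31768)
r₃ = r₁×r₂ = (-0.56586,-0.24243,+0.78805); SVD([r₁ r₂ r₃]) → R = UVᵀ:
  R  [+0.82369 +0.03648 -0.56586]
  R  [-0.20852 +0.94750 -0.24243]
  R  [+0.52731 +0.31768 +0.78805]
t = (-0.14811, +0.12827, +0.66313) m
tr R = 2.559239; θ = arccos((tr R − 1)/2) = 0.676739 rad = 38.774°
axis k = ((R−Rᵀ)₃₂, (R−Rᵀ)₁₃, (R−Rᵀ)₂₁) / (2 sinθ) = (+0.447196, -0.872785, -0.195607)
rvec = θ·k = (+0.302635, -0.590647, -0.132375)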